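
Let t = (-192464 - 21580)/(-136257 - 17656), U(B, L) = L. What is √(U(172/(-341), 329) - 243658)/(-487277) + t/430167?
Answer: 71348/22069431157 - I*√243329/487277 ≈ 3.2329e-6 - 0.0010123*I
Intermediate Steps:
t = 214044/153913 (t = -214044/(-153913) = -214044*(-1/153913) = 214044/153913 ≈ 1.3907)
√(U(172/(-341), 329) - 243658)/(-487277) + t/430167 = √(329 - 243658)/(-487277) + (214044/153913)/430167 = √(-243329)*(-1/487277) + (214044/153913)*(1/430167) = (I*√243329)*(-1/487277) + 71348/22069431157 = -I*√243329/487277 + 71348/22069431157 = 71348/22069431157 - I*√243329/487277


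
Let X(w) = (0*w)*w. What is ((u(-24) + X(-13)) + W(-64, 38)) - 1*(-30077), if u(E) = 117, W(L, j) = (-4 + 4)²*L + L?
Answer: 30130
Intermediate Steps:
X(w) = 0 (X(w) = 0*w = 0)
W(L, j) = L (W(L, j) = 0²*L + L = 0*L + L = 0 + L = L)
((u(-24) + X(-13)) + W(-64, 38)) - 1*(-30077) = ((117 + 0) - 64) - 1*(-30077) = (117 - 64) + 30077 = 53 + 30077 = 30130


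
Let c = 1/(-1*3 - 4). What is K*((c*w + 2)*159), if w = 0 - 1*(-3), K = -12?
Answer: -20988/7 ≈ -2998.3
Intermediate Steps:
w = 3 (w = 0 + 3 = 3)
c = -⅐ (c = 1/(-3 - 4) = 1/(-7) = -⅐ ≈ -0.14286)
K*((c*w + 2)*159) = -12*(-⅐*3 + 2)*159 = -12*(-3/7 + 2)*159 = -132*159/7 = -12*1749/7 = -20988/7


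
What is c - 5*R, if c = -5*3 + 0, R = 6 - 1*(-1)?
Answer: -50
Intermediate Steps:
R = 7 (R = 6 + 1 = 7)
c = -15 (c = -15 + 0 = -15)
c - 5*R = -15 - 5*7 = -15 - 35 = -50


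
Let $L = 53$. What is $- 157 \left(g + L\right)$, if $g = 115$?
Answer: $-26376$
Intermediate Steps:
$- 157 \left(g + L\right) = - 157 \left(115 + 53\right) = \left(-157\right) 168 = -26376$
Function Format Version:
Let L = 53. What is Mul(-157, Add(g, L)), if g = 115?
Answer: -26376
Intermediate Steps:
Mul(-157, Add(g, L)) = Mul(-157, Add(115, 53)) = Mul(-157, 168) = -26376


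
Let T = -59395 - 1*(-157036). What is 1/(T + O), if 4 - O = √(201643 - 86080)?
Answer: 97645/9534430462 + √115563/9534430462 ≈ 1.0277e-5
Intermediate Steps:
T = 97641 (T = -59395 + 157036 = 97641)
O = 4 - √115563 (O = 4 - √(201643 - 86080) = 4 - √115563 ≈ -335.95)
1/(T + O) = 1/(97641 + (4 - √115563)) = 1/(97645 - √115563)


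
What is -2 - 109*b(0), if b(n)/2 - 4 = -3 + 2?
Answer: -656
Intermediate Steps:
b(n) = 6 (b(n) = 8 + 2*(-3 + 2) = 8 + 2*(-1) = 8 - 2 = 6)
-2 - 109*b(0) = -2 - 109*6 = -2 - 654 = -656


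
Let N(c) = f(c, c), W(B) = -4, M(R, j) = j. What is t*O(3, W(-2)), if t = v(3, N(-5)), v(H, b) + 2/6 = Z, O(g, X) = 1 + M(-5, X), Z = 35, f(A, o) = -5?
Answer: -104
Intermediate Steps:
N(c) = -5
O(g, X) = 1 + X
v(H, b) = 104/3 (v(H, b) = -⅓ + 35 = 104/3)
t = 104/3 ≈ 34.667
t*O(3, W(-2)) = 104*(1 - 4)/3 = (104/3)*(-3) = -104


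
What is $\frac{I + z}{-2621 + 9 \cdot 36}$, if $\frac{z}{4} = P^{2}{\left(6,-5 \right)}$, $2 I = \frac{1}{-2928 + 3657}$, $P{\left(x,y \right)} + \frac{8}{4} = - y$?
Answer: $- \frac{52489}{3349026} \approx -0.015673$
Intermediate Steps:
$P{\left(x,y \right)} = -2 - y$
$I = \frac{1}{1458}$ ($I = \frac{1}{2 \left(-2928 + 3657\right)} = \frac{1}{2 \cdot 729} = \frac{1}{2} \cdot \frac{1}{729} = \frac{1}{1458} \approx 0.00068587$)
$z = 36$ ($z = 4 \left(-2 - -5\right)^{2} = 4 \left(-2 + 5\right)^{2} = 4 \cdot 3^{2} = 4 \cdot 9 = 36$)
$\frac{I + z}{-2621 + 9 \cdot 36} = \frac{\frac{1}{1458} + 36}{-2621 + 9 \cdot 36} = \frac{52489}{1458 \left(-2621 + 324\right)} = \frac{52489}{1458 \left(-2297\right)} = \frac{52489}{1458} \left(- \frac{1}{2297}\right) = - \frac{52489}{3349026}$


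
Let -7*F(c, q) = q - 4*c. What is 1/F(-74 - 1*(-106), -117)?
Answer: 1/35 ≈ 0.028571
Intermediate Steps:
F(c, q) = -q/7 + 4*c/7 (F(c, q) = -(q - 4*c)/7 = -q/7 + 4*c/7)
1/F(-74 - 1*(-106), -117) = 1/(-1/7*(-117) + 4*(-74 - 1*(-106))/7) = 1/(117/7 + 4*(-74 + 106)/7) = 1/(117/7 + (4/7)*32) = 1/(117/7 + 128/7) = 1/35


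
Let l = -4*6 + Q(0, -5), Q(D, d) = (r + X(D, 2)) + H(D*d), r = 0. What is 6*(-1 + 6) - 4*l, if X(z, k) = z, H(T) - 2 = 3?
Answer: 106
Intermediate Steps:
H(T) = 5 (H(T) = 2 + 3 = 5)
Q(D, d) = 5 + D (Q(D, d) = (0 + D) + 5 = D + 5 = 5 + D)
l = -19 (l = -4*6 + (5 + 0) = -24 + 5 = -19)
6*(-1 + 6) - 4*l = 6*(-1 + 6) - 4*(-19) = 6*5 + 76 = 30 + 76 = 106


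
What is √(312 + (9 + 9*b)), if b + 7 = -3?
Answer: √231 ≈ 15.199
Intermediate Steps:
b = -10 (b = -7 - 3 = -10)
√(312 + (9 + 9*b)) = √(312 + (9 + 9*(-10))) = √(312 + (9 - 90)) = √(312 - 81) = √231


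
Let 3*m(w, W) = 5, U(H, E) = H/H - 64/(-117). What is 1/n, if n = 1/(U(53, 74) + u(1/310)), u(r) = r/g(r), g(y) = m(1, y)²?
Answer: 1403803/906750 ≈ 1.5482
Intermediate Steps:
U(H, E) = 181/117 (U(H, E) = 1 - 64*(-1/117) = 1 + 64/117 = 181/117)
m(w, W) = 5/3 (m(w, W) = (⅓)*5 = 5/3)
g(y) = 25/9 (g(y) = (5/3)² = 25/9)
u(r) = 9*r/25 (u(r) = r/(25/9) = r*(9/25) = 9*r/25)
n = 906750/1403803 (n = 1/(181/117 + (9/25)/310) = 1/(181/117 + (9/25)*(1/310)) = 1/(181/117 + 9/7750) = 1/(1403803/906750) = 906750/1403803 ≈ 0.64592)
1/n = 1/(906750/1403803) = 1403803/906750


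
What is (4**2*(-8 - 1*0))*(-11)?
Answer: 1408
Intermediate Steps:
(4**2*(-8 - 1*0))*(-11) = (16*(-8 + 0))*(-11) = (16*(-8))*(-11) = -128*(-11) = 1408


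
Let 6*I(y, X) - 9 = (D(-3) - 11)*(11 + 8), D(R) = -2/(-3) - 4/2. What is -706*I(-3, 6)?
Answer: 238628/9 ≈ 26514.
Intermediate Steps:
D(R) = -4/3 (D(R) = -2*(-⅓) - 4*½ = ⅔ - 2 = -4/3)
I(y, X) = -338/9 (I(y, X) = 3/2 + ((-4/3 - 11)*(11 + 8))/6 = 3/2 + (-37/3*19)/6 = 3/2 + (⅙)*(-703/3) = 3/2 - 703/18 = -338/9)
-706*I(-3, 6) = -706*(-338/9) = 238628/9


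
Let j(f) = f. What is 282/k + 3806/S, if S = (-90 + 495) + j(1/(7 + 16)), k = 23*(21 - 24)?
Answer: 568835/107134 ≈ 5.3096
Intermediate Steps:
k = -69 (k = 23*(-3) = -69)
S = 9316/23 (S = (-90 + 495) + 1/(7 + 16) = 405 + 1/23 = 9316/23 ≈ 405.04)
282/k + 3806/S = 282/(-69) + 3806/(9316/23) = 282*(-1/69) + 3806*(23/9316) = -94/23 + 43769/4658 = 568835/107134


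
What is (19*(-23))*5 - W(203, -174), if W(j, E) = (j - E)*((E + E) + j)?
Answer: 52480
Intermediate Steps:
W(j, E) = (j - E)*(j + 2*E) (W(j, E) = (j - E)*(2*E + j) = (j - E)*(j + 2*E))
(19*(-23))*5 - W(203, -174) = (19*(-23))*5 - (203² - 2*(-174)² - 174*203) = -437*5 - (41209 - 2*30276 - 35322) = -2185 - (41209 - 60552 - 35322) = -2185 - 1*(-54665) = -2185 + 54665 = 52480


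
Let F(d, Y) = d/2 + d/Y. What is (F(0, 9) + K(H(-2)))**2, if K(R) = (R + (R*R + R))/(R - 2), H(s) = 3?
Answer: 225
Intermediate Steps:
K(R) = (R**2 + 2*R)/(-2 + R) (K(R) = (R + (R**2 + R))/(-2 + R) = (R + (R + R**2))/(-2 + R) = (R**2 + 2*R)/(-2 + R))
F(d, Y) = d/2 + d/Y (F(d, Y) = d*(1/2) + d/Y = d/2 + d/Y)
(F(0, 9) + K(H(-2)))**2 = (((1/2)*0 + 0/9) + 3*(2 + 3)/(-2 + 3))**2 = ((0 + 0*(1/9)) + 3*5/1)**2 = ((0 + 0) + 3*1*5)**2 = (0 + 15)**2 = 15**2 = 225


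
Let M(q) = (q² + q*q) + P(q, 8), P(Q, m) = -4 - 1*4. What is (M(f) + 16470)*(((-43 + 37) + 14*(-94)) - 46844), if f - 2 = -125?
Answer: -2250315520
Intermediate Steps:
P(Q, m) = -8 (P(Q, m) = -4 - 4 = -8)
f = -123 (f = 2 - 125 = -123)
M(q) = -8 + 2*q² (M(q) = (q² + q*q) - 8 = (q² + q²) - 8 = 2*q² - 8 = -8 + 2*q²)
(M(f) + 16470)*(((-43 + 37) + 14*(-94)) - 46844) = ((-8 + 2*(-123)²) + 16470)*(((-43 + 37) + 14*(-94)) - 46844) = ((-8 + 2*15129) + 16470)*((-6 - 1316) - 46844) = ((-8 + 30258) + 16470)*(-1322 - 46844) = (30250 + 16470)*(-48166) = 46720*(-48166) = -2250315520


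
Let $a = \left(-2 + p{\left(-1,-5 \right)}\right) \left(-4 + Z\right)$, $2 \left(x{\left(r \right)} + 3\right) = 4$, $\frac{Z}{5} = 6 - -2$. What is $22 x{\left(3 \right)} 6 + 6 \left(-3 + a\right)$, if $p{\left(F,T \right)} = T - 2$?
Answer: $-2094$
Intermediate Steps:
$p{\left(F,T \right)} = -2 + T$ ($p{\left(F,T \right)} = T - 2 = -2 + T$)
$Z = 40$ ($Z = 5 \left(6 - -2\right) = 5 \left(6 + 2\right) = 5 \cdot 8 = 40$)
$x{\left(r \right)} = -1$ ($x{\left(r \right)} = -3 + \frac{1}{2} \cdot 4 = -3 + 2 = -1$)
$a = -324$ ($a = \left(-2 - 7\right) \left(-4 + 40\right) = \left(-2 - 7\right) 36 = \left(-9\right) 36 = -324$)
$22 x{\left(3 \right)} 6 + 6 \left(-3 + a\right) = 22 \left(\left(-1\right) 6\right) + 6 \left(-3 - 324\right) = 22 \left(-6\right) + 6 \left(-327\right) = -132 - 1962 = -2094$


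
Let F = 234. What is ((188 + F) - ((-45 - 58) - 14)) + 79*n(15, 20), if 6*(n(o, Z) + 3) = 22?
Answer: 1775/3 ≈ 591.67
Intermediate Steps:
n(o, Z) = ⅔ (n(o, Z) = -3 + (⅙)*22 = -3 + 11/3 = ⅔)
((188 + F) - ((-45 - 58) - 14)) + 79*n(15, 20) = ((188 + 234) - ((-45 - 58) - 14)) + 79*(⅔) = (422 - (-103 - 14)) + 158/3 = (422 - 1*(-117)) + 158/3 = (422 + 117) + 158/3 = 539 + 158/3 = 1775/3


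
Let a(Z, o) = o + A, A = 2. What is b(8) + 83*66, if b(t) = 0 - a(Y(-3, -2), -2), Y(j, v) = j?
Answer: 5478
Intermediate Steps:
a(Z, o) = 2 + o (a(Z, o) = o + 2 = 2 + o)
b(t) = 0 (b(t) = 0 - (2 - 2) = 0 - 1*0 = 0 + 0 = 0)
b(8) + 83*66 = 0 + 83*66 = 0 + 5478 = 5478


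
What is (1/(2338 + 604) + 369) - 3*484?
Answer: -3186185/2942 ≈ -1083.0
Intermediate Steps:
(1/(2338 + 604) + 369) - 3*484 = (1/2942 + 369) - 1452 = 1085599/2942 - 1452 = -3186185/2942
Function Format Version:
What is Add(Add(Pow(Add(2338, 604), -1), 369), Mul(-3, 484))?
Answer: Rational(-3186185, 2942) ≈ -1083.0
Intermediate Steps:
Add(Add(Pow(Add(2338, 604), -1), 369), Mul(-3, 484)) = Add(Add(Pow(2942, -1), 369), -1452) = Add(Add(Rational(1, 2942), 369), -1452) = Add(Rational(1085599, 2942), -1452) = Rational(-3186185, 2942)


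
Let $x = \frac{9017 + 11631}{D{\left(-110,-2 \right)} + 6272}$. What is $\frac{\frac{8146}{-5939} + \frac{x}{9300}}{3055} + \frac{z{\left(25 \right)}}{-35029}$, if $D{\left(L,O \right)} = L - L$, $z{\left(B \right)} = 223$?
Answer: $- \frac{31580414123799589}{4633949434228296000} \approx -0.006815$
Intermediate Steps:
$D{\left(L,O \right)} = 0$
$x = \frac{2581}{784}$ ($x = \frac{9017 + 11631}{0 + 6272} = \frac{20648}{6272} = 20648 \cdot \frac{1}{6272} = \frac{2581}{784} \approx 3.2921$)
$\frac{\frac{8146}{-5939} + \frac{x}{9300}}{3055} + \frac{z{\left(25 \right)}}{-35029} = \frac{\frac{8146}{-5939} + \frac{2581}{784 \cdot 9300}}{3055} + \frac{223}{-35029} = \left(8146 \left(- \frac{1}{5939}\right) + \frac{2581}{784} \cdot \frac{1}{9300}\right) \frac{1}{3055} + 223 \left(- \frac{1}{35029}\right) = \left(- \frac{8146}{5939} + \frac{2581}{7291200}\right) \frac{1}{3055} - \frac{223}{35029} = \left(- \frac{59378786641}{43302436800}\right) \frac{1}{3055} - \frac{223}{35029} = - \frac{59378786641}{132288944424000} - \frac{223}{35029} = - \frac{31580414123799589}{4633949434228296000}$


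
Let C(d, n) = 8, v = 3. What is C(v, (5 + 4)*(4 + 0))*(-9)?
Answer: -72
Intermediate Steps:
C(v, (5 + 4)*(4 + 0))*(-9) = 8*(-9) = -72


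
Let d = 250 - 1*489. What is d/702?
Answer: -239/702 ≈ -0.34046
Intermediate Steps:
d = -239 (d = 250 - 489 = -239)
d/702 = -239/702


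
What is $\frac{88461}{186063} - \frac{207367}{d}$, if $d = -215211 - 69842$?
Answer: $\frac{21266466518}{17679272113} \approx 1.2029$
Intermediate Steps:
$d = -285053$
$\frac{88461}{186063} - \frac{207367}{d} = \frac{88461}{186063} - \frac{207367}{-285053} = 88461 \cdot \frac{1}{186063} - - \frac{207367}{285053} = \frac{29487}{62021} + \frac{207367}{285053} = \frac{21266466518}{17679272113}$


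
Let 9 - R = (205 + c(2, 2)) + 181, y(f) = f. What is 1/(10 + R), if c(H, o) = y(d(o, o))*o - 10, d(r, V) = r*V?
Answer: -1/365 ≈ -0.0027397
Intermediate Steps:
d(r, V) = V*r
c(H, o) = -10 + o³ (c(H, o) = (o*o)*o - 10 = o²*o - 10 = o³ - 10 = -10 + o³)
R = -375 (R = 9 - ((205 + (-10 + 2³)) + 181) = 9 - ((205 + (-10 + 8)) + 181) = 9 - ((205 - 2) + 181) = 9 - (203 + 181) = 9 - 1*384 = 9 - 384 = -375)
1/(10 + R) = 1/(10 - 375) = 1/(-365) = -1/365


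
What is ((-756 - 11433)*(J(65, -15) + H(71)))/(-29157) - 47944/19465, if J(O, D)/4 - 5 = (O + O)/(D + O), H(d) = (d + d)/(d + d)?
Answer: 2017341927/189180335 ≈ 10.664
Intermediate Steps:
H(d) = 1 (H(d) = (2*d)/((2*d)) = (2*d)*(1/(2*d)) = 1)
J(O, D) = 20 + 8*O/(D + O) (J(O, D) = 20 + 4*((O + O)/(D + O)) = 20 + 4*((2*O)/(D + O)) = 20 + 4*(2*O/(D + O)) = 20 + 8*O/(D + O))
((-756 - 11433)*(J(65, -15) + H(71)))/(-29157) - 47944/19465 = ((-756 - 11433)*(4*(5*(-15) + 7*65)/(-15 + 65) + 1))/(-29157) - 47944/19465 = -12189*(4*(-75 + 455)/50 + 1)*(-1/29157) - 47944*1/19465 = -12189*(4*(1/50)*380 + 1)*(-1/29157) - 47944/19465 = -12189*(152/5 + 1)*(-1/29157) - 47944/19465 = -12189*157/5*(-1/29157) - 47944/19465 = -1913673/5*(-1/29157) - 47944/19465 = 637891/48595 - 47944/19465 = 2017341927/189180335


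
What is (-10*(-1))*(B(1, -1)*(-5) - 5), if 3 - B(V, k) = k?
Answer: -250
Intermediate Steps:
B(V, k) = 3 - k
(-10*(-1))*(B(1, -1)*(-5) - 5) = (-10*(-1))*((3 - 1*(-1))*(-5) - 5) = 10*((3 + 1)*(-5) - 5) = 10*(4*(-5) - 5) = 10*(-20 - 5) = 10*(-25) = -250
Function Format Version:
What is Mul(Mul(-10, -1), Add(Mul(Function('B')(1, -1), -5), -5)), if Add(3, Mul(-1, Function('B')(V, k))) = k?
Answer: -250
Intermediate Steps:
Function('B')(V, k) = Add(3, Mul(-1, k))
Mul(Mul(-10, -1), Add(Mul(Function('B')(1, -1), -5), -5)) = Mul(Mul(-10, -1), Add(Mul(Add(3, Mul(-1, -1)), -5), -5)) = Mul(10, Add(Mul(Add(3, 1), -5), -5)) = Mul(10, Add(Mul(4, -5), -5)) = Mul(10, Add(-20, -5)) = Mul(10, -25) = -250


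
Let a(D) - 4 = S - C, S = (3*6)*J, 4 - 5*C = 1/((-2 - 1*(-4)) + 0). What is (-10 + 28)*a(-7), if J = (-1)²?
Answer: 1917/5 ≈ 383.40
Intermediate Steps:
J = 1
C = 7/10 (C = ⅘ - 1/(5*((-2 - 1*(-4)) + 0)) = ⅘ - 1/(5*((-2 + 4) + 0)) = ⅘ - 1/(5*(2 + 0)) = ⅘ - ⅕/2 = ⅘ - ⅕*½ = ⅘ - ⅒ = 7/10 ≈ 0.70000)
S = 18 (S = (3*6)*1 = 18*1 = 18)
a(D) = 213/10 (a(D) = 4 + (18 - 1*7/10) = 4 + (18 - 7/10) = 4 + 173/10 = 213/10)
(-10 + 28)*a(-7) = (-10 + 28)*(213/10) = 18*(213/10) = 1917/5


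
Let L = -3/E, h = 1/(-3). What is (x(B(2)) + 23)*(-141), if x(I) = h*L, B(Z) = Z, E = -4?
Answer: -12831/4 ≈ -3207.8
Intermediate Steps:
h = -⅓ (h = 1*(-⅓) = -⅓ ≈ -0.33333)
L = ¾ (L = -3/(-4) = -3*(-¼) = ¾ ≈ 0.75000)
x(I) = -¼ (x(I) = -⅓*¾ = -¼)
(x(B(2)) + 23)*(-141) = (-¼ + 23)*(-141) = (91/4)*(-141) = -12831/4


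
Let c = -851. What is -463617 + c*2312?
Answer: -2431129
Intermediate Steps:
-463617 + c*2312 = -463617 - 851*2312 = -463617 - 1967512 = -2431129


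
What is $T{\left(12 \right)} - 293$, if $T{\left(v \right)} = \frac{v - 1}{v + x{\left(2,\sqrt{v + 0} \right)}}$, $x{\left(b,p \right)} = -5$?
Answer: $- \frac{2040}{7} \approx -291.43$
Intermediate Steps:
$T{\left(v \right)} = \frac{-1 + v}{-5 + v}$ ($T{\left(v \right)} = \frac{v - 1}{v - 5} = \frac{-1 + v}{-5 + v}$)
$T{\left(12 \right)} - 293 = \frac{-1 + 12}{-5 + 12} - 293 = \frac{1}{7} \cdot 11 - 293 = \frac{11}{7} - 293 = - \frac{2040}{7}$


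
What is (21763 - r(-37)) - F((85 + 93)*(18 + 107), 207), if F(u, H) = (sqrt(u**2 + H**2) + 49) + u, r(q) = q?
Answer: -499 - sqrt(495105349) ≈ -22750.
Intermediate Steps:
F(u, H) = 49 + u + sqrt(H**2 + u**2) (F(u, H) = (sqrt(H**2 + u**2) + 49) + u = (49 + sqrt(H**2 + u**2)) + u = 49 + u + sqrt(H**2 + u**2))
(21763 - r(-37)) - F((85 + 93)*(18 + 107), 207) = (21763 - 1*(-37)) - (49 + (85 + 93)*(18 + 107) + sqrt(207**2 + ((85 + 93)*(18 + 107))**2)) = (21763 + 37) - (49 + 178*125 + sqrt(42849 + (178*125)**2)) = 21800 - (49 + 22250 + sqrt(42849 + 22250**2)) = 21800 - (49 + 22250 + sqrt(42849 + 495062500)) = 21800 - (49 + 22250 + sqrt(495105349)) = 21800 - (22299 + sqrt(495105349)) = 21800 + (-22299 - sqrt(495105349)) = -499 - sqrt(495105349)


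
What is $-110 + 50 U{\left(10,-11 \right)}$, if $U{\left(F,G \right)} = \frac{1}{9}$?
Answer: $- \frac{940}{9} \approx -104.44$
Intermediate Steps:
$U{\left(F,G \right)} = \frac{1}{9}$
$-110 + 50 U{\left(10,-11 \right)} = -110 + 50 \cdot \frac{1}{9} = -110 + \frac{50}{9} = - \frac{940}{9}$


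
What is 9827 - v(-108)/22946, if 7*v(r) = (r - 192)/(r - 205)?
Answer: 247024669511/25137343 ≈ 9827.0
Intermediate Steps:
v(r) = (-192 + r)/(7*(-205 + r)) (v(r) = ((r - 192)/(r - 205))/7 = ((-192 + r)/(-205 + r))/7 = (-192 + r)/(7*(-205 + r)))
9827 - v(-108)/22946 = 9827 - (-192 - 108)/(7*(-205 - 108))/22946 = 9827 - (⅐)*(-300)/(-313)/22946 = 9827 - (⅐)*(-1/313)*(-300)/22946 = 9827 - 300/(2191*22946) = 9827 - 1*150/25137343 = 9827 - 150/25137343 = 247024669511/25137343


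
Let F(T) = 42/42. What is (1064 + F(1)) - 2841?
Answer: -1776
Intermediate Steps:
F(T) = 1 (F(T) = 42*(1/42) = 1)
(1064 + F(1)) - 2841 = (1064 + 1) - 2841 = 1065 - 2841 = -1776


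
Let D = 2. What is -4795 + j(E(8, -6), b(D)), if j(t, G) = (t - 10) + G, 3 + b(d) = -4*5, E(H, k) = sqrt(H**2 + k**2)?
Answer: -4818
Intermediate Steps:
b(d) = -23 (b(d) = -3 - 4*5 = -3 - 20 = -23)
j(t, G) = -10 + G + t (j(t, G) = (-10 + t) + G = -10 + G + t)
-4795 + j(E(8, -6), b(D)) = -4795 + (-10 - 23 + sqrt(8**2 + (-6)**2)) = -4795 + (-10 - 23 + sqrt(64 + 36)) = -4795 + (-10 - 23 + sqrt(100)) = -4795 + (-10 - 23 + 10) = -4795 - 23 = -4818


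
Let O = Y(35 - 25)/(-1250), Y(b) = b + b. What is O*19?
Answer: -38/125 ≈ -0.30400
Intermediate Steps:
Y(b) = 2*b
O = -2/125 (O = (2*(35 - 25))/(-1250) = (2*10)*(-1/1250) = 20*(-1/1250) = -2/125 ≈ -0.016000)
O*19 = -2/125*19 = -38/125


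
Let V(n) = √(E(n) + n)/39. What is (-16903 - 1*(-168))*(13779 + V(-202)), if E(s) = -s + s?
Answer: -230591565 - 16735*I*√202/39 ≈ -2.3059e+8 - 6098.7*I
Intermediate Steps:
E(s) = 0
V(n) = √n/39 (V(n) = √(0 + n)/39 = √n*(1/39) = √n/39)
(-16903 - 1*(-168))*(13779 + V(-202)) = (-16903 - 1*(-168))*(13779 + √(-202)/39) = (-16903 + 168)*(13779 + (I*√202)/39) = -16735*(13779 + I*√202/39) = -230591565 - 16735*I*√202/39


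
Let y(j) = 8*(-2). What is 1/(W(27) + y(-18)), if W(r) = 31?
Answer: 1/15 ≈ 0.066667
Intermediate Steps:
y(j) = -16
1/(W(27) + y(-18)) = 1/(31 - 16) = 1/15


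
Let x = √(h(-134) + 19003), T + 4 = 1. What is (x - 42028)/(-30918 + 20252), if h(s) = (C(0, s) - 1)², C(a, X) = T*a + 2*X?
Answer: 21014/5333 - √22841/5333 ≈ 3.9120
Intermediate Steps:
T = -3 (T = -4 + 1 = -3)
C(a, X) = -3*a + 2*X
h(s) = (-1 + 2*s)² (h(s) = ((-3*0 + 2*s) - 1)² = ((0 + 2*s) - 1)² = (2*s - 1)² = (-1 + 2*s)²)
x = 2*√22841 (x = √((-1 + 2*(-134))² + 19003) = √((-1 - 268)² + 19003) = √((-269)² + 19003) = √(72361 + 19003) = √91364 = 2*√22841 ≈ 302.26)
(x - 42028)/(-30918 + 20252) = (2*√22841 - 42028)/(-30918 + 20252) = (-42028 + 2*√22841)/(-10666) = (-42028 + 2*√22841)*(-1/10666) = 21014/5333 - √22841/5333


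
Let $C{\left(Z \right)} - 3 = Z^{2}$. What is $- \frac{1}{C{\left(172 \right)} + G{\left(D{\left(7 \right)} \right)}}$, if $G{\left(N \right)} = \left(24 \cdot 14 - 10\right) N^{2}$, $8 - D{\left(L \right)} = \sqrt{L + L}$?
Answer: $- \frac{55015}{2645757041} - \frac{5216 \sqrt{14}}{2645757041} \approx -2.817 \cdot 10^{-5}$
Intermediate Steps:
$C{\left(Z \right)} = 3 + Z^{2}$
$D{\left(L \right)} = 8 - \sqrt{2} \sqrt{L}$ ($D{\left(L \right)} = 8 - \sqrt{L + L} = 8 - \sqrt{2 L} = 8 - \sqrt{2} \sqrt{L}$)
$G{\left(N \right)} = 326 N^{2}$ ($G{\left(N \right)} = \left(336 - 10\right) N^{2} = 326 N^{2}$)
$- \frac{1}{C{\left(172 \right)} + G{\left(D{\left(7 \right)} \right)}} = - \frac{1}{\left(3 + 172^{2}\right) + 326 \left(8 - \sqrt{2} \sqrt{7}\right)^{2}} = - \frac{1}{\left(3 + 29584\right) + 326 \left(8 - \sqrt{14}\right)^{2}} = - \frac{1}{29587 + 326 \left(8 - \sqrt{14}\right)^{2}}$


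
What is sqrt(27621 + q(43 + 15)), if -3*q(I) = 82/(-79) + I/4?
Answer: sqrt(689418622)/158 ≈ 166.18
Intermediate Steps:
q(I) = 82/237 - I/12 (q(I) = -(82/(-79) + I/4)/3 = -(82*(-1/79) + I*(1/4))/3 = -(-82/79 + I/4)/3 = 82/237 - I/12)
sqrt(27621 + q(43 + 15)) = sqrt(27621 + (82/237 - (43 + 15)/12)) = sqrt(27621 + (82/237 - 1/12*58)) = sqrt(27621 + (82/237 - 29/6)) = sqrt(27621 - 709/158) = sqrt(4363409/158) = sqrt(689418622)/158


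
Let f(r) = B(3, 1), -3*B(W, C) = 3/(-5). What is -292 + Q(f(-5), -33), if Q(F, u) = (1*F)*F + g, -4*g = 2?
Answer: -14623/50 ≈ -292.46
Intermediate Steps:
B(W, C) = ⅕ (B(W, C) = -1/(-5) = -(-1)/5 = -⅓*(-⅗) = ⅕)
g = -½ (g = -¼*2 = -½ ≈ -0.50000)
f(r) = ⅕
Q(F, u) = -½ + F² (Q(F, u) = (1*F)*F - ½ = F*F - ½ = F² - ½ = -½ + F²)
-292 + Q(f(-5), -33) = -292 + (-½ + (⅕)²) = -292 + (-½ + 1/25) = -292 - 23/50 = -14623/50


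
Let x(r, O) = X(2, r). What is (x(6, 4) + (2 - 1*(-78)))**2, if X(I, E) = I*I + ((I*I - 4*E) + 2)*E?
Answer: 576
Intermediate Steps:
X(I, E) = I**2 + E*(2 + I**2 - 4*E) (X(I, E) = I**2 + ((I**2 - 4*E) + 2)*E = I**2 + (2 + I**2 - 4*E)*E = I**2 + E*(2 + I**2 - 4*E))
x(r, O) = 4 - 4*r**2 + 6*r (x(r, O) = 2**2 - 4*r**2 + 2*r + r*2**2 = 4 - 4*r**2 + 2*r + r*4 = 4 - 4*r**2 + 2*r + 4*r = 4 - 4*r**2 + 6*r)
(x(6, 4) + (2 - 1*(-78)))**2 = ((4 - 4*6**2 + 6*6) + (2 - 1*(-78)))**2 = ((4 - 4*36 + 36) + (2 + 78))**2 = ((4 - 144 + 36) + 80)**2 = (-104 + 80)**2 = (-24)**2 = 576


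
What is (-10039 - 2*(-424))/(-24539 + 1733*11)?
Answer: 9191/5476 ≈ 1.6784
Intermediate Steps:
(-10039 - 2*(-424))/(-24539 + 1733*11) = (-10039 + 848)/(-24539 + 19063) = -9191/(-5476) = -9191*(-1/5476) = 9191/5476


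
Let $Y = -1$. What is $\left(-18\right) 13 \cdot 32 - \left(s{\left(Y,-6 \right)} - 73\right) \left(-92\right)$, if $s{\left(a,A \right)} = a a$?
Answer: $-14112$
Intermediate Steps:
$s{\left(a,A \right)} = a^{2}$
$\left(-18\right) 13 \cdot 32 - \left(s{\left(Y,-6 \right)} - 73\right) \left(-92\right) = \left(-18\right) 13 \cdot 32 - \left(\left(-1\right)^{2} - 73\right) \left(-92\right) = \left(-234\right) 32 - \left(1 - 73\right) \left(-92\right) = -7488 - \left(-72\right) \left(-92\right) = -7488 - 6624 = -14112$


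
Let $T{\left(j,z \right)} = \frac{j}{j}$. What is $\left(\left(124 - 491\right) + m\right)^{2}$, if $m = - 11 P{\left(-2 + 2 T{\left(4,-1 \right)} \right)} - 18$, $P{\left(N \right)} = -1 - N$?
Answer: $139876$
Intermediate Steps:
$T{\left(j,z \right)} = 1$
$m = -7$ ($m = - 11 \left(-1 - \left(-2 + 2 \cdot 1\right)\right) - 18 = - 11 \left(-1 - \left(-2 + 2\right)\right) - 18 = - 11 \left(-1 - 0\right) - 18 = - 11 \left(-1 + 0\right) - 18 = \left(-11\right) \left(-1\right) - 18 = 11 - 18 = -7$)
$\left(\left(124 - 491\right) + m\right)^{2} = \left(\left(124 - 491\right) - 7\right)^{2} = \left(-367 - 7\right)^{2} = \left(-374\right)^{2} = 139876$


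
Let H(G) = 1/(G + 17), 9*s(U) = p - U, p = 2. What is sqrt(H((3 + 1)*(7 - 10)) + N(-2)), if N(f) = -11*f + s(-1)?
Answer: 13*sqrt(30)/15 ≈ 4.7469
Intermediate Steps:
s(U) = 2/9 - U/9 (s(U) = (2 - U)/9 = 2/9 - U/9)
H(G) = 1/(17 + G)
N(f) = 1/3 - 11*f (N(f) = -11*f + (2/9 - 1/9*(-1)) = -11*f + (2/9 + 1/9) = -11*f + 1/3 = 1/3 - 11*f)
sqrt(H((3 + 1)*(7 - 10)) + N(-2)) = sqrt(1/(17 + (3 + 1)*(7 - 10)) + (1/3 - 11*(-2))) = sqrt(1/(17 + 4*(-3)) + (1/3 + 22)) = sqrt(1/(17 - 12) + 67/3) = sqrt(1/5 + 67/3) = sqrt(338/15) = 13*sqrt(30)/15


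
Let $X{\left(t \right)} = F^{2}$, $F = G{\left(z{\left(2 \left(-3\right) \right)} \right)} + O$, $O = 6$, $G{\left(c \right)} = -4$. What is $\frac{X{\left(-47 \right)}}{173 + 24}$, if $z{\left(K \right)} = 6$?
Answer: $\frac{4}{197} \approx 0.020305$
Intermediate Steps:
$F = 2$ ($F = -4 + 6 = 2$)
$X{\left(t \right)} = 4$ ($X{\left(t \right)} = 2^{2} = 4$)
$\frac{X{\left(-47 \right)}}{173 + 24} = \frac{4}{173 + 24} = \frac{4}{197}$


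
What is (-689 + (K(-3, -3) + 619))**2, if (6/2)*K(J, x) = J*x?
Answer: 4489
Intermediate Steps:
K(J, x) = J*x/3 (K(J, x) = (J*x)/3 = J*x/3)
(-689 + (K(-3, -3) + 619))**2 = (-689 + ((1/3)*(-3)*(-3) + 619))**2 = (-689 + (3 + 619))**2 = (-689 + 622)**2 = (-67)**2 = 4489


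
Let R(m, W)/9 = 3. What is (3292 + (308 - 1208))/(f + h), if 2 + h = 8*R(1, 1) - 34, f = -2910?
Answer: -92/105 ≈ -0.87619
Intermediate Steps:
R(m, W) = 27 (R(m, W) = 9*3 = 27)
h = 180 (h = -2 + (8*27 - 34) = -2 + (216 - 34) = -2 + 182 = 180)
(3292 + (308 - 1208))/(f + h) = (3292 + (308 - 1208))/(-2910 + 180) = (3292 - 900)/(-2730) = 2392*(-1/2730) = -92/105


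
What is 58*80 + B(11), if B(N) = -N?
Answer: 4629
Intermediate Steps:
58*80 + B(11) = 58*80 - 1*11 = 4640 - 11 = 4629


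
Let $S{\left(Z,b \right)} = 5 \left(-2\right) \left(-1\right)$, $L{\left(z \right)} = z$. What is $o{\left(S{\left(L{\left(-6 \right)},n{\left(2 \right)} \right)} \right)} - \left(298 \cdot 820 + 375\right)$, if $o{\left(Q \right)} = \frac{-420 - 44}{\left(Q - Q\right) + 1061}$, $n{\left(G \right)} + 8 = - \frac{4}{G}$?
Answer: $- \frac{259664299}{1061} \approx -2.4474 \cdot 10^{5}$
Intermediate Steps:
$n{\left(G \right)} = -8 - \frac{4}{G}$
$S{\left(Z,b \right)} = 10$ ($S{\left(Z,b \right)} = \left(-10\right) \left(-1\right) = 10$)
$o{\left(Q \right)} = - \frac{464}{1061}$ ($o{\left(Q \right)} = - \frac{464}{0 + 1061} = - \frac{464}{1061}$)
$o{\left(S{\left(L{\left(-6 \right)},n{\left(2 \right)} \right)} \right)} - \left(298 \cdot 820 + 375\right) = - \frac{464}{1061} - \left(298 \cdot 820 + 375\right) = - \frac{464}{1061} - \left(244360 + 375\right) = - \frac{464}{1061} - 244735 = - \frac{259664299}{1061}$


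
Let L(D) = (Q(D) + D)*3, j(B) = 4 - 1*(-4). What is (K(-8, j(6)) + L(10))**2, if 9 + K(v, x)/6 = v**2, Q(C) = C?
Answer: 152100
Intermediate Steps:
j(B) = 8 (j(B) = 4 + 4 = 8)
K(v, x) = -54 + 6*v**2
L(D) = 6*D (L(D) = (D + D)*3 = (2*D)*3 = 6*D)
(K(-8, j(6)) + L(10))**2 = ((-54 + 6*(-8)**2) + 6*10)**2 = ((-54 + 6*64) + 60)**2 = ((-54 + 384) + 60)**2 = (330 + 60)**2 = 390**2 = 152100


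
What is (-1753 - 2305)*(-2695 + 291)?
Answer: 9755432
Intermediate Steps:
(-1753 - 2305)*(-2695 + 291) = -4058*(-2404) = 9755432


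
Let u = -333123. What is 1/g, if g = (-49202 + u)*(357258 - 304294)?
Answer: -1/20249461300 ≈ -4.9384e-11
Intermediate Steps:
g = -20249461300 (g = (-49202 - 333123)*(357258 - 304294) = -382325*52964 = -20249461300)
1/g = 1/(-20249461300) = -1/20249461300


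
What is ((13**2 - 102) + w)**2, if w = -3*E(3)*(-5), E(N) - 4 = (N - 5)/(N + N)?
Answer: 14884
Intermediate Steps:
E(N) = 4 + (-5 + N)/(2*N) (E(N) = 4 + (N - 5)/(N + N) = 4 + (-5 + N)/((2*N)) = 4 + (-5 + N)*(1/(2*N)) = 4 + (-5 + N)/(2*N))
w = 55 (w = -3*(-5 + 9*3)/(2*3)*(-5) = -3*(-5 + 27)/(2*3)*(-5) = -3*22/(2*3)*(-5) = -3*11/3*(-5) = -11*(-5) = 55)
((13**2 - 102) + w)**2 = ((13**2 - 102) + 55)**2 = ((169 - 102) + 55)**2 = (67 + 55)**2 = 122**2 = 14884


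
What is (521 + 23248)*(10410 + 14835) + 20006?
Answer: 600068411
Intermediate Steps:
(521 + 23248)*(10410 + 14835) + 20006 = 23769*25245 + 20006 = 600048405 + 20006 = 600068411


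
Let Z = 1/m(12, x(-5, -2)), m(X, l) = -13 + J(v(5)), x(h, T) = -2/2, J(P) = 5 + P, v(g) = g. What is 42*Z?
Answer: -14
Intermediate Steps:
x(h, T) = -1 (x(h, T) = -2*½ = -1)
m(X, l) = -3 (m(X, l) = -13 + (5 + 5) = -13 + 10 = -3)
Z = -⅓ (Z = 1/(-3) = -⅓ ≈ -0.33333)
42*Z = 42*(-⅓) = -14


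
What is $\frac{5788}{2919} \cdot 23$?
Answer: $\frac{133124}{2919} \approx 45.606$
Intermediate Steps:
$\frac{5788}{2919} \cdot 23 = \frac{133124}{2919}$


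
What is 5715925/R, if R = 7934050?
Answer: 228637/317362 ≈ 0.72043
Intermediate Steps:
5715925/R = 5715925/7934050 = 5715925*(1/7934050) = 228637/317362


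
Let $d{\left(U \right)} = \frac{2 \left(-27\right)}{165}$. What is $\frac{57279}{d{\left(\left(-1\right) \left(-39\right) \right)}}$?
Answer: $- \frac{1050115}{6} \approx -1.7502 \cdot 10^{5}$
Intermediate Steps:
$d{\left(U \right)} = - \frac{18}{55}$ ($d{\left(U \right)} = \left(-54\right) \frac{1}{165} = - \frac{18}{55}$)
$\frac{57279}{d{\left(\left(-1\right) \left(-39\right) \right)}} = \frac{57279}{- \frac{18}{55}} = 57279 \left(- \frac{55}{18}\right) = - \frac{1050115}{6}$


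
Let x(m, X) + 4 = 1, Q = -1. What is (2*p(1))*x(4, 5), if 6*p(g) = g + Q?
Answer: 0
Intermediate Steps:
x(m, X) = -3 (x(m, X) = -4 + 1 = -3)
p(g) = -1/6 + g/6 (p(g) = (g - 1)/6 = (-1 + g)/6 = -1/6 + g/6)
(2*p(1))*x(4, 5) = (2*(-1/6 + (1/6)*1))*(-3) = (2*(-1/6 + 1/6))*(-3) = (2*0)*(-3) = 0*(-3) = 0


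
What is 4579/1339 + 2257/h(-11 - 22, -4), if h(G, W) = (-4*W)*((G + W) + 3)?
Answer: -531147/728416 ≈ -0.72918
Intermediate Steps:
h(G, W) = -4*W*(3 + G + W) (h(G, W) = (-4*W)*(3 + G + W) = -4*W*(3 + G + W))
4579/1339 + 2257/h(-11 - 22, -4) = 4579/1339 + 2257/((-4*(-4)*(3 + (-11 - 22) - 4))) = 4579*(1/1339) + 2257/((-4*(-4)*(3 - 33 - 4))) = 4579/1339 + 2257/((-4*(-4)*(-34))) = 4579/1339 + 2257/(-544) = 4579/1339 + 2257*(-1/544) = 4579/1339 - 2257/544 = -531147/728416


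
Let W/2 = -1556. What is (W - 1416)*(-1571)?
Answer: 7113488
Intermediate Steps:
W = -3112 (W = 2*(-1556) = -3112)
(W - 1416)*(-1571) = (-3112 - 1416)*(-1571) = -4528*(-1571) = 7113488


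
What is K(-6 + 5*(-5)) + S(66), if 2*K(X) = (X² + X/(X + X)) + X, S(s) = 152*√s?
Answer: 1861/4 + 152*√66 ≈ 1700.1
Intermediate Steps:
K(X) = ¼ + X/2 + X²/2 (K(X) = ((X² + X/(X + X)) + X)/2 = ((X² + X/((2*X))) + X)/2 = ((X² + (1/(2*X))*X) + X)/2 = ((X² + ½) + X)/2 = ((½ + X²) + X)/2 = (½ + X + X²)/2 = ¼ + X/2 + X²/2)
K(-6 + 5*(-5)) + S(66) = (¼ + (-6 + 5*(-5))/2 + (-6 + 5*(-5))²/2) + 152*√66 = (¼ + (-6 - 25)/2 + (-6 - 25)²/2) + 152*√66 = (¼ + (½)*(-31) + (½)*(-31)²) + 152*√66 = (¼ - 31/2 + (½)*961) + 152*√66 = (¼ - 31/2 + 961/2) + 152*√66 = 1861/4 + 152*√66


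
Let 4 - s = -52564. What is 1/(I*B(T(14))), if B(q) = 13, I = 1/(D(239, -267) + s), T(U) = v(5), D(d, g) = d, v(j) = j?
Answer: 52807/13 ≈ 4062.1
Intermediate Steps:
s = 52568 (s = 4 - 1*(-52564) = 4 + 52564 = 52568)
T(U) = 5
I = 1/52807 (I = 1/(239 + 52568) = 1/52807 ≈ 1.8937e-5)
1/(I*B(T(14))) = 1/((1/52807)*13) = 52807*(1/13) = 52807/13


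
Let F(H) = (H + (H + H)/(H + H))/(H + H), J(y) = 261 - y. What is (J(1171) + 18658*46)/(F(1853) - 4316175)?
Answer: -88260243/444326186 ≈ -0.19864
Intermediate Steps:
F(H) = (1 + H)/(2*H) (F(H) = (H + (2*H)/((2*H)))/((2*H)) = (H + (2*H)*(1/(2*H)))*(1/(2*H)) = (H + 1)*(1/(2*H)) = (1 + H)*(1/(2*H)) = (1 + H)/(2*H))
(J(1171) + 18658*46)/(F(1853) - 4316175) = ((261 - 1*1171) + 18658*46)/((1/2)*(1 + 1853)/1853 - 4316175) = ((261 - 1171) + 858268)/((1/2)*(1/1853)*1854 - 4316175) = (-910 + 858268)/(927/1853 - 4316175) = 857358/(-7997871348/1853) = 857358*(-1853/7997871348) = -88260243/444326186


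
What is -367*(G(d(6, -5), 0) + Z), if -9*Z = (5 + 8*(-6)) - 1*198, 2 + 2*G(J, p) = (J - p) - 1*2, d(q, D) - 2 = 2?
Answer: -88447/9 ≈ -9827.4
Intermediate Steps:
d(q, D) = 4 (d(q, D) = 2 + 2 = 4)
G(J, p) = -2 + J/2 - p/2 (G(J, p) = -1 + ((J - p) - 1*2)/2 = -1 + ((J - p) - 2)/2 = -1 + (-2 + J - p)/2 = -1 + (-1 + J/2 - p/2) = -2 + J/2 - p/2)
Z = 241/9 (Z = -((5 + 8*(-6)) - 1*198)/9 = -((5 - 48) - 198)/9 = -(-43 - 198)/9 = -⅑*(-241) = 241/9 ≈ 26.778)
-367*(G(d(6, -5), 0) + Z) = -367*((-2 + (½)*4 - ½*0) + 241/9) = -367*((-2 + 2 + 0) + 241/9) = -367*(0 + 241/9) = -367*241/9 = -88447/9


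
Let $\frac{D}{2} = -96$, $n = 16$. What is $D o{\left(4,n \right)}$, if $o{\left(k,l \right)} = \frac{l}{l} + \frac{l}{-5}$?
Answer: $\frac{2112}{5} \approx 422.4$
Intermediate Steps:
$D = -192$ ($D = 2 \left(-96\right) = -192$)
$o{\left(k,l \right)} = 1 - \frac{l}{5}$ ($o{\left(k,l \right)} = 1 + l \left(- \frac{1}{5}\right) = 1 - \frac{l}{5}$)
$D o{\left(4,n \right)} = - 192 \left(1 - \frac{16}{5}\right) = \left(-192\right) \left(- \frac{11}{5}\right) = \frac{2112}{5}$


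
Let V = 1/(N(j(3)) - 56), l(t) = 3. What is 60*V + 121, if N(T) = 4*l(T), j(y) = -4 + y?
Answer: 1316/11 ≈ 119.64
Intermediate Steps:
N(T) = 12 (N(T) = 4*3 = 12)
V = -1/44 (V = 1/(12 - 56) = 1/(-44) = -1/44 ≈ -0.022727)
60*V + 121 = 60*(-1/44) + 121 = -15/11 + 121 = 1316/11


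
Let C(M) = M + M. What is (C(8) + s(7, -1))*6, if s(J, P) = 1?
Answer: 102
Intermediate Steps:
C(M) = 2*M
(C(8) + s(7, -1))*6 = (2*8 + 1)*6 = (16 + 1)*6 = 17*6 = 102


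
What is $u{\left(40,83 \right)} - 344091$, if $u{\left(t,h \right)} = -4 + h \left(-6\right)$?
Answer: $-344593$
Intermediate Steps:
$u{\left(t,h \right)} = -4 - 6 h$
$u{\left(40,83 \right)} - 344091 = \left(-4 - 498\right) - 344091 = -502 - 344091 = -344593$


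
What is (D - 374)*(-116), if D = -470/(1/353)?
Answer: 19288944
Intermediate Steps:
D = -165910 (D = -470/1/353 = -470*353 = -165910)
(D - 374)*(-116) = (-165910 - 374)*(-116) = -166284*(-116) = 19288944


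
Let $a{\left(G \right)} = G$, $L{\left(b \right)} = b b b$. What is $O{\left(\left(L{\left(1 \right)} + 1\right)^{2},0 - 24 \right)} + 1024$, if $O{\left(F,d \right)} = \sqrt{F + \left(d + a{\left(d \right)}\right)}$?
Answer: $1024 + 2 i \sqrt{11} \approx 1024.0 + 6.6332 i$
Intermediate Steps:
$L{\left(b \right)} = b^{3}$ ($L{\left(b \right)} = b^{2} b = b^{3}$)
$O{\left(F,d \right)} = \sqrt{F + 2 d}$ ($O{\left(F,d \right)} = \sqrt{F + \left(d + d\right)} = \sqrt{F + 2 d}$)
$O{\left(\left(L{\left(1 \right)} + 1\right)^{2},0 - 24 \right)} + 1024 = \sqrt{\left(1^{3} + 1\right)^{2} + 2 \left(0 - 24\right)} + 1024 = \sqrt{\left(1 + 1\right)^{2} + 2 \left(-24\right)} + 1024 = \sqrt{2^{2} - 48} + 1024 = \sqrt{4 - 48} + 1024 = \sqrt{-44} + 1024 = 2 i \sqrt{11} + 1024 = 1024 + 2 i \sqrt{11}$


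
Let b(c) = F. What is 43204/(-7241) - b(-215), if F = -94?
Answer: 637450/7241 ≈ 88.033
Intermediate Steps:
b(c) = -94
43204/(-7241) - b(-215) = 43204/(-7241) - 1*(-94) = 43204*(-1/7241) + 94 = -43204/7241 + 94 = 637450/7241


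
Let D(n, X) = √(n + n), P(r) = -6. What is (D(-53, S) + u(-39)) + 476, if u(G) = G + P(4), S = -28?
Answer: 431 + I*√106 ≈ 431.0 + 10.296*I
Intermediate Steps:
D(n, X) = √2*√n (D(n, X) = √(2*n) = √2*√n)
u(G) = -6 + G (u(G) = G - 6 = -6 + G)
(D(-53, S) + u(-39)) + 476 = (√2*√(-53) + (-6 - 39)) + 476 = (√2*(I*√53) - 45) + 476 = (I*√106 - 45) + 476 = (-45 + I*√106) + 476 = 431 + I*√106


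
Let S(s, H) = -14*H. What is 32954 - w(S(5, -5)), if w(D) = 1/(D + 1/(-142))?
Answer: 327529664/9939 ≈ 32954.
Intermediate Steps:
w(D) = 1/(-1/142 + D) (w(D) = 1/(D - 1/142) = 1/(-1/142 + D))
32954 - w(S(5, -5)) = 32954 - 142/(-1 + 142*(-14*(-5))) = 32954 - 142/(-1 + 142*70) = 32954 - 142/(-1 + 9940) = 32954 - 142/9939 = 327529664/9939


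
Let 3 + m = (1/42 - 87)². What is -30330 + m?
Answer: -40163003/1764 ≈ -22768.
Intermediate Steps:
m = 13339117/1764 (m = -3 + (1/42 - 87)² = -3 + (-3653/42)² = -3 + 13344409/1764 = 13339117/1764 ≈ 7561.9)
-30330 + m = -30330 + 13339117/1764 = -40163003/1764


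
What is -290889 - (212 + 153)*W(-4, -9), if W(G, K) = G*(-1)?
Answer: -292349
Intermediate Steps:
W(G, K) = -G
-290889 - (212 + 153)*W(-4, -9) = -290889 - (212 + 153)*(-1*(-4)) = -290889 - 365*4 = -290889 - 1*1460 = -290889 - 1460 = -292349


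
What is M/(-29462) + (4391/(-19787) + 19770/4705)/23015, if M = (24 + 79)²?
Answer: -4544084402709991/12625331253186310 ≈ -0.35992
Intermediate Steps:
M = 10609 (M = 103² = 10609)
M/(-29462) + (4391/(-19787) + 19770/4705)/23015 = 10609/(-29462) + (4391/(-19787) + 19770/4705)/23015 = 10609*(-1/29462) + (4391*(-1/19787) + 19770*(1/4705))*(1/23015) = -10609/29462 + (-4391/19787 + 3954/941)*(1/23015) = -10609/29462 + (74105867/18619567)*(1/23015) = -10609/29462 + 74105867/428529334505 = -4544084402709991/12625331253186310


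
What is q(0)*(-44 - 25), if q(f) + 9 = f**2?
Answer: 621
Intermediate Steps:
q(f) = -9 + f**2
q(0)*(-44 - 25) = (-9 + 0**2)*(-44 - 25) = (-9 + 0)*(-69) = -9*(-69) = 621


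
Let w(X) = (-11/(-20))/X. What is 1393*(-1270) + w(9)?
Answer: -318439789/180 ≈ -1.7691e+6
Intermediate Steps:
w(X) = 11/(20*X) (w(X) = (-11*(-1/20))/X = 11/(20*X))
1393*(-1270) + w(9) = 1393*(-1270) + (11/20)/9 = -1769110 + (11/20)*(⅑) = -1769110 + 11/180 = -318439789/180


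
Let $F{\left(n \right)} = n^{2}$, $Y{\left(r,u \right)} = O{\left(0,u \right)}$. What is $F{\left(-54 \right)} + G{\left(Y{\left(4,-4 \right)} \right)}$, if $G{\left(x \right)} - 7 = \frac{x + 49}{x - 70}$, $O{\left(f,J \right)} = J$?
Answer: $\frac{216257}{74} \approx 2922.4$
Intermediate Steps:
$Y{\left(r,u \right)} = u$
$G{\left(x \right)} = 7 + \frac{49 + x}{-70 + x}$ ($G{\left(x \right)} = 7 + \frac{x + 49}{x - 70} = 7 + \frac{49 + x}{-70 + x}$)
$F{\left(-54 \right)} + G{\left(Y{\left(4,-4 \right)} \right)} = \left(-54\right)^{2} + \frac{-441 + 8 \left(-4\right)}{-70 - 4} = 2916 + \frac{-441 - 32}{-74} = 2916 - - \frac{473}{74} = 2916 + \frac{473}{74} = \frac{216257}{74}$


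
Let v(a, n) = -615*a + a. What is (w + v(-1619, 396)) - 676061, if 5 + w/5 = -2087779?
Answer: -10120915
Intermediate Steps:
v(a, n) = -614*a
w = -10438920 (w = -25 + 5*(-2087779) = -25 - 10438895 = -10438920)
(w + v(-1619, 396)) - 676061 = (-10438920 - 614*(-1619)) - 676061 = (-10438920 + 994066) - 676061 = -9444854 - 676061 = -10120915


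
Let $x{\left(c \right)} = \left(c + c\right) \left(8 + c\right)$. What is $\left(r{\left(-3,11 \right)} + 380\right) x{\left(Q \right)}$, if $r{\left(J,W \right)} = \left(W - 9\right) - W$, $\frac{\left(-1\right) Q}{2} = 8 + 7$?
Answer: $489720$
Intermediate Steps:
$Q = -30$ ($Q = - 2 \left(8 + 7\right) = \left(-2\right) 15 = -30$)
$r{\left(J,W \right)} = -9$ ($r{\left(J,W \right)} = \left(-9 + W\right) - W = -9$)
$x{\left(c \right)} = 2 c \left(8 + c\right)$
$\left(r{\left(-3,11 \right)} + 380\right) x{\left(Q \right)} = \left(-9 + 380\right) 2 \left(-30\right) \left(8 - 30\right) = 371 \cdot 2 \left(-30\right) \left(-22\right) = 371 \cdot 1320 = 489720$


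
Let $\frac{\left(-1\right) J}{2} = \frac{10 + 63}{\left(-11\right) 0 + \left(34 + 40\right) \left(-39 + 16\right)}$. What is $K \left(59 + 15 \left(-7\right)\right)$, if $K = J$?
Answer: $- \frac{146}{37} \approx -3.9459$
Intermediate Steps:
$J = \frac{73}{851}$ ($J = - 2 \frac{10 + 63}{\left(-11\right) 0 + \left(34 + 40\right) \left(-39 + 16\right)} = - 2 \frac{73}{0 + 74 \left(-23\right)} = - 2 \frac{73}{0 - 1702} = - 2 \frac{73}{-1702} = - 2 \cdot 73 \left(- \frac{1}{1702}\right) = \left(-2\right) \left(- \frac{73}{1702}\right) = \frac{73}{851} \approx 0.085781$)
$K = \frac{73}{851} \approx 0.085781$
$K \left(59 + 15 \left(-7\right)\right) = \frac{73 \left(59 + 15 \left(-7\right)\right)}{851} = \frac{73 \left(59 - 105\right)}{851} = \frac{73}{851} \left(-46\right) = - \frac{146}{37}$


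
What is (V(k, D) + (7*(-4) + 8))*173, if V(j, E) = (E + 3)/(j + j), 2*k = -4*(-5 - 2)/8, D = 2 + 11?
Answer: -18684/7 ≈ -2669.1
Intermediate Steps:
D = 13
k = 7/4 (k = (-4*(-5 - 2)/8)/2 = (-4*(-7)*(⅛))/2 = (28*(⅛))/2 = (½)*(7/2) = 7/4 ≈ 1.7500)
V(j, E) = (3 + E)/(2*j) (V(j, E) = (3 + E)/((2*j)) = (3 + E)*(1/(2*j)) = (3 + E)/(2*j))
(V(k, D) + (7*(-4) + 8))*173 = ((3 + 13)/(2*(7/4)) + (7*(-4) + 8))*173 = ((½)*(4/7)*16 + (-28 + 8))*173 = (32/7 - 20)*173 = -108/7*173 = -18684/7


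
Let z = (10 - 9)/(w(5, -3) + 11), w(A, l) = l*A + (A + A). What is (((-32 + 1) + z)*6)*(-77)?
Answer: 14245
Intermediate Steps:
w(A, l) = 2*A + A*l (w(A, l) = A*l + 2*A = 2*A + A*l)
z = 1/6 (z = (10 - 9)/(5*(2 - 3) + 11) = 1/(5*(-1) + 11) = 1/(-5 + 11) = 1/6 ≈ 0.16667)
(((-32 + 1) + z)*6)*(-77) = (((-32 + 1) + 1/6)*6)*(-77) = ((-31 + 1/6)*6)*(-77) = -185/6*6*(-77) = -185*(-77) = 14245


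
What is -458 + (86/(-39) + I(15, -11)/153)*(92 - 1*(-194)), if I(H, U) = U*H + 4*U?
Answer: -226340/153 ≈ -1479.3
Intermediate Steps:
I(H, U) = 4*U + H*U (I(H, U) = H*U + 4*U = 4*U + H*U)
-458 + (86/(-39) + I(15, -11)/153)*(92 - 1*(-194)) = -458 + (86/(-39) - 11*(4 + 15)/153)*(92 - 1*(-194)) = -458 + (86*(-1/39) - 11*19*(1/153))*(92 + 194) = -458 + (-86/39 - 209*1/153)*286 = -458 + (-86/39 - 209/153)*286 = -458 - 7103/1989*286 = -458 - 156266/153 = -226340/153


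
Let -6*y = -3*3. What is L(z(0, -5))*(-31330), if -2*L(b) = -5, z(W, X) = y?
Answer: -78325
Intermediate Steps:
y = 3/2 (y = -(-1)*3/2 = -⅙*(-9) = 3/2 ≈ 1.5000)
z(W, X) = 3/2
L(b) = 5/2 (L(b) = -½*(-5) = 5/2)
L(z(0, -5))*(-31330) = (5/2)*(-31330) = -78325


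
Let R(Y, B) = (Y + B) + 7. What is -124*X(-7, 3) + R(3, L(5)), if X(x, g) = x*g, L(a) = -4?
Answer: 2610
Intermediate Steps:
X(x, g) = g*x
R(Y, B) = 7 + B + Y (R(Y, B) = (B + Y) + 7 = 7 + B + Y)
-124*X(-7, 3) + R(3, L(5)) = -372*(-7) + (7 - 4 + 3) = -124*(-21) + 6 = 2604 + 6 = 2610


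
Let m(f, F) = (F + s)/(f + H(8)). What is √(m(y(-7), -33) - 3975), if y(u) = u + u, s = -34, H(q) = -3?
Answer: 2*I*√286909/17 ≈ 63.016*I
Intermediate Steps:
y(u) = 2*u
m(f, F) = (-34 + F)/(-3 + f) (m(f, F) = (F - 34)/(f - 3) = (-34 + F)/(-3 + f))
√(m(y(-7), -33) - 3975) = √((-34 - 33)/(-3 + 2*(-7)) - 3975) = √(-67/(-3 - 14) - 3975) = √(-67/(-17) - 3975) = √(-1/17*(-67) - 3975) = √(67/17 - 3975) = √(-67508/17) = 2*I*√286909/17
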